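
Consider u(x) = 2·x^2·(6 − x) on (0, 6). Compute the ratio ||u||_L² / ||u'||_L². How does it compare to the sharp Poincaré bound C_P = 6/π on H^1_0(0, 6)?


||u||_L² / ||u'||_L² = 3*sqrt(14)/7 < C_P = 6/π.

u(x) = 2·x^2·(6 − x), so u'(x) = 6*x*(4 - x).
u(x) = 2·x^2·(6 − x) vanishes at x = 0 and x = 6, so u ∈ H^1_0(0, 6). Differentiate via the product rule and integrate the resulting polynomials term by term.
  ∫_0^6 u² dx = ∫_0^6 (4*x^6 - 48*x^5 + 144*x^4) dx. Term by term:
    ∫_0^6 4*x^6 dx = 1119744/7;  ∫_0^6 -48*x^5 dx = -373248;  ∫_0^6 144*x^4 dx = 1119744/5.
  Sum: 1119744/7 − 373248 + 1119744/5 = 373248/35.
  ∫_0^6 (u')² dx = ∫_0^6 (36*x^4 - 288*x^3 + 576*x^2) dx. Term by term:
    ∫_0^6 36*x^4 dx = 279936/5;  ∫_0^6 -288*x^3 dx = -93312;  ∫_0^6 576*x^2 dx = 41472.
  Sum: 279936/5 − 93312 + 41472 = 20736/5.
∫_0^6 u² dx = 373248/35, so ||u||_L² = 432*sqrt(70)/35.
∫_0^6 (u')² dx = 20736/5, so ||u'||_L² = 144*sqrt(5)/5.
Ratio ||u||_L² / ||u'||_L² = 3*sqrt(14)/7.
Sharp Poincaré constant on H^1_0(0, 6) is C_P = L/π = 6/π, achieved by sin(π/6·x).
A polynomial bump cannot attain the sharp Poincaré constant (only the first sine eigenfunction does), so the ratio is strictly less than C_P, consistent with ||u||_L² ≤ C_P ||u'||_L².


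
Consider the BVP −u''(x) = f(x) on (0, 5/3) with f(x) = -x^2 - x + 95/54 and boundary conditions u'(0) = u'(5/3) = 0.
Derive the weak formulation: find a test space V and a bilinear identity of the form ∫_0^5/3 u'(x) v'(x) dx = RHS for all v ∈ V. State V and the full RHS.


V = H^1(0, 5/3) (no boundary constraint on v; u is determined up to an additive constant); weak form: ∫_0^5/3 u'v' dx = ∫_0^5/3 (-x^2 - x + 95/54) v dx for all v ∈ V.

Multiply both sides by a test function v and integrate from 0 to 5/3:
  ∫_0^5/3 −u''(x) v(x) dx = ∫_0^5/3 f(x) v(x) dx.
Integrate the LHS by parts once:
  ∫_0^5/3 −u'' v dx = −[u'(x) v(x)]_0^5/3 + ∫_0^5/3 u'(x) v'(x) dx.
Thus ∫_0^5/3 u'(x) v'(x) dx = ∫_0^5/3 f(x) v(x) dx + [u'(x) v(x)]_0^5/3.
Choose V so that boundary terms are either known or forced to vanish.
u has homogeneous Neumann: u'(0) = u'(5/3) = 0. So [u' v]_0^5/3 = 0·v(5/3) − 0·v(0) = 0 for any v; take V = H^1(0, 5/3).
Weak formulation: find u (satisfying any essential BC) such that ∫_0^5/3 u'(x) v'(x) dx = ∫_0^5/3 f v dx for all v ∈ V (homogeneous Neumann, so boundary terms vanish).
Substituting f(x) = -x^2 - x + 95/54, the right-hand side is ∫_0^5/3 (-x^2 - x + 95/54) v dx.
Compatibility check (pure Neumann): taking v ≡ 1 ∈ V gives 0 = ∫_0^5/3 f dx + (0) − (0), i.e. ∫_0^5/3 f dx must equal u'(0) − u'(5/3) = 0. Indeed ∫_0^5/3 (-x^2 - x + 95/54) dx = 0, so the data are compatible. The solution is then unique only up to an additive constant (fix it e.g. by requiring ∫_0^5/3 u dx = 0).


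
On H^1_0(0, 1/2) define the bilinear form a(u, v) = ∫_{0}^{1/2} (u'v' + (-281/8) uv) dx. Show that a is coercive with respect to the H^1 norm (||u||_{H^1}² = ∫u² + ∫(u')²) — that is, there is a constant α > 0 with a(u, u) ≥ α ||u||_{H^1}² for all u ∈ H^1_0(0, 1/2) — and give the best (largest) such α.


α = (-281 + 32*π^2)/(8*(1 + 4*π^2))

Coercivity of a(·,·) on H^1_0(0, 1/2) means a(u, u) ≥ α ||u||_{H^1}² for every u ∈ H^1_0.
The interval has length L = 1/2, and Poincaré/coercivity depend only on L. Here a(u, u) = ∫(u')² + (-281/8)·∫u².
Here c = -281/8 < 0 with |c| < (π/L)² = 4*π^2, so coercivity still holds. The condition a(u,u) ≥ α||u||_{H^1}² reads (1−α)∫(u')² ≥ (α−c)∫u². Any admissible α is ≤ 1 (rapidly oscillating u have ∫u²/∫(u')² → 0), and α = 1 would force 0 ≥ (1−c)∫u², impossible since c < 1; so 1−α > 0. By the sharp Poincaré inequality on H^1_0 of an interval of length L, ∫(u')² ≥ (π/L)²∫u² with equality for the first sine mode sin(π(x−x₀)/L) (x₀ the left endpoint), so the inequality holds for all u iff (1−α)(π/L)² ≥ α − c, i.e. α ≤ ((π/L)² + c)/((π/L)² + 1) = (1 + c(L/π)²)/(1 + (L/π)²). (Direct route, valid since c ≤ 0: Poincaré gives c∫u² ≥ c(L/π)²∫(u')², so a(u,u) ≥ (1 + c(L/π)²)∫(u')², while ||u||_{H^1}² ≤ (1 + (L/π)²)∫(u')²; dividing yields the same α.) With (π/L)² = 4*π^2 and c = -281/8, the largest admissible constant is α = ((π/L)² + c)/((π/L)² + 1).
Simplifying, α = (-281 + 32*π^2)/(8*(1 + 4*π^2)).


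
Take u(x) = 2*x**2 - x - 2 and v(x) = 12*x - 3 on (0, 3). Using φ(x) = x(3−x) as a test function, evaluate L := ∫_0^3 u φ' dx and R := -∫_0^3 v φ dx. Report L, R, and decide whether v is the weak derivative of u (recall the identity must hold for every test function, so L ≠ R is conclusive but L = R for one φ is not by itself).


LHS = -45/2, RHS = -135/2. No, v is not the weak derivative of u.

u(x) = 2*x**2 - x - 2, classical derivative u'(x) = 4*x - 1.
φ(x) = x(3−x), so φ'(x) = 3 - 2*x.
Note φ(0) = φ(3) = 0, so the boundary term u·φ vanishes.
LHS = ∫_0^3 u(x) φ'(x) dx = ∫_0^3 (-4*x^3 + 8*x^2 + x - 6) dx. Term by term:
  ∫_0^3 -4*x^3 dx = -81;  ∫_0^3 8*x^2 dx = 72;  ∫_0^3 x dx = 9/2;
  ∫_0^3 -6 dx = -18.
Sum: -81 + 72 + 9/2 − 18 = -45/2.
So LHS = -45/2.
∫_0^3 v(x) φ(x) dx = ∫_0^3 (-12*x^3 + 39*x^2 - 9*x) dx. Term by term:
  ∫_0^3 -12*x^3 dx = -243;  ∫_0^3 39*x^2 dx = 351;  ∫_0^3 -9*x dx = -81/2.
Sum: -243 + 351 − 81/2 = 135/2.
So RHS = -∫_0^3 v(x) φ(x) dx = -135/2.
LHS − RHS = 45 ≠ 0, so the identity fails.
(For a valid weak derivative the identity must hold for EVERY test function, in particular this one. The failure shows v is NOT the weak derivative of u.)
Correct weak derivative would be u'(x) = 4*x - 1.


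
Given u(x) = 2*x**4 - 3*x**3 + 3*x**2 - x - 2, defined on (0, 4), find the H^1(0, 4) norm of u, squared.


||u||_{H^1}^2 = 42472988/315

The H^1 norm (squared) on an interval (0, L) is
  ||u||_{H^1}^2 = ∫_0^L u(x)^2 dx + ∫_0^L u'(x)^2 dx.
Compute u'(x) = 8*x**3 - 9*x**2 + 6*x - 1.
Then u(x)^2 = 4*x**8 - 12*x**7 + 21*x**6 - 22*x**5 + 7*x**4 + 6*x**3 - 11*x**2 + 4*x + 4 and u'(x)^2 = 64*x**6 - 144*x**5 + 177*x**4 - 124*x**3 + 54*x**2 - 12*x + 1.
Integrate each monomial from 0 to 4 using ∫_0^4 c·x^n dx = c·4^(n+1)/(n+1):
  ∫_0^4 u(x)^2 dx = ∫_0^4 (4*x^8 - 12*x^7 + 21*x^6 - 22*x^5 + 7*x^4 + 6*x^3 - 11*x^2 + 4*x + 4) dx. Term by term:
    ∫_0^4 4*x^8 dx = 1048576/9;  ∫_0^4 -12*x^7 dx = -98304;  ∫_0^4 21*x^6 dx = 49152;
    ∫_0^4 -22*x^5 dx = -45056/3;  ∫_0^4 7*x^4 dx = 7168/5;  ∫_0^4 6*x^3 dx = 384;
    ∫_0^4 -11*x^2 dx = -704/3;  ∫_0^4 4*x dx = 32;  ∫_0^4 4 dx = 16.
  Sum: 1048576/9 − 98304 + 49152 − 45056/3 + 7168/5 + 384 − 704/3 + 32 + 16 = 2428592/45.
  ∫_0^4 u'(x)^2 dx = ∫_0^4 (64*x^6 - 144*x^5 + 177*x^4 - 124*x^3 + 54*x^2 - 12*x + 1) dx. Term by term:
    ∫_0^4 64*x^6 dx = 1048576/7;  ∫_0^4 -144*x^5 dx = -98304;  ∫_0^4 177*x^4 dx = 181248/5;
    ∫_0^4 -124*x^3 dx = -7936;  ∫_0^4 54*x^2 dx = 1152;  ∫_0^4 -12*x dx = -96;
    ∫_0^4 1 dx = 4.
  Sum: 1048576/7 − 98304 + 181248/5 − 7936 + 1152 − 96 + 4 = 2830316/35.
Adding: ||u||_{H^1}^2 = 2428592/45 + 2830316/35 = 42472988/315.


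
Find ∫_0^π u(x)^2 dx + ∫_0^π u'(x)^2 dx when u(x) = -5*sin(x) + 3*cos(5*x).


||u||_{H^1(0,π)}^2 = 142*π

u'(x) = -15*sin(5*x) - 5*cos(x).
Expand u² and (u')² and integrate term by term on (0, π), using: for integers n ≥ 1, ∫_0^π sin²(nx) dx = ∫_0^π cos²(nx) dx = π/2; for n ≠ n', ∫_0^π sin(nx)sin(n'x) dx = ∫_0^π cos(nx)cos(n'x) dx = 0; and by product-to-sum, ∫_0^π sin(nx)cos(n'x) dx = ½∫_0^π [sin((n+n')x) + sin((n−n')x)] dx, which is 0 when n+n' is even and 2n/(n²−n'²) when n+n' is odd (it need not vanish on (0, π)).
  u² squared terms: (-5)²·∫sin(x)² dx = 25·π/2 = 25*π/2;  (3)²·∫cos(5x)² dx = 9·π/2 = 9*π/2.
  u² cross terms: 2·(-5)·(3)·∫sin(x)·cos(5x) dx = -30·(0) = 0.
  So ∫_0^π u² dx = 25*π/2 + 9*π/2 + 0 = 17*π.
  (u')² squared terms: (-15)²·∫sin(5x)² dx = 225·π/2 = 225*π/2;  (-5)²·∫cos(x)² dx = 25·π/2 = 25*π/2.
  (u')² cross terms: 2·(-15)·(-5)·∫sin(5x)·cos(x) dx = 150·(0) = 0.
  So ∫_0^π (u')² dx = 225*π/2 + 25*π/2 + 0 = 125*π.
||u||_{H^1}^2 = (17*π) + (125*π) = 142*π.


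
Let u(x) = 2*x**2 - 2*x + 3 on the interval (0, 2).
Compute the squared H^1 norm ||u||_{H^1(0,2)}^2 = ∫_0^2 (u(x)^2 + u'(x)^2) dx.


||u||_{H^1}^2 = 734/15

The H^1 norm (squared) on an interval (0, L) is
  ||u||_{H^1}^2 = ∫_0^L u(x)^2 dx + ∫_0^L u'(x)^2 dx.
Compute u'(x) = 4*x - 2.
Then u(x)^2 = 4*x**4 - 8*x**3 + 16*x**2 - 12*x + 9 and u'(x)^2 = 16*x**2 - 16*x + 4.
Integrate each monomial from 0 to 2 using ∫_0^2 c·x^n dx = c·2^(n+1)/(n+1):
  ∫_0^2 u(x)^2 dx = ∫_0^2 (4*x^4 - 8*x^3 + 16*x^2 - 12*x + 9) dx. Term by term:
    ∫_0^2 4*x^4 dx = 128/5;  ∫_0^2 -8*x^3 dx = -32;  ∫_0^2 16*x^2 dx = 128/3;
    ∫_0^2 -12*x dx = -24;  ∫_0^2 9 dx = 18.
  Sum: 128/5 − 32 + 128/3 − 24 + 18 = 454/15.
  ∫_0^2 u'(x)^2 dx = ∫_0^2 (16*x^2 - 16*x + 4) dx. Term by term:
    ∫_0^2 16*x^2 dx = 128/3;  ∫_0^2 -16*x dx = -32;  ∫_0^2 4 dx = 8.
  Sum: 128/3 − 32 + 8 = 56/3.
Adding: ||u||_{H^1}^2 = 454/15 + 56/3 = 734/15.


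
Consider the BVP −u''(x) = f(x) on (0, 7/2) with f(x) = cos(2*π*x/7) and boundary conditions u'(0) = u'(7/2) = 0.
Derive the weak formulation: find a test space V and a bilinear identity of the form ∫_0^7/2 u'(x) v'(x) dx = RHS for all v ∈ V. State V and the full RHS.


V = H^1(0, 7/2) (no boundary constraint on v; u is determined up to an additive constant); weak form: ∫_0^7/2 u'v' dx = ∫_0^7/2 (cos(2*π*x/7)) v dx for all v ∈ V.

Multiply both sides by a test function v and integrate from 0 to 7/2:
  ∫_0^7/2 −u''(x) v(x) dx = ∫_0^7/2 f(x) v(x) dx.
Integrate the LHS by parts once:
  ∫_0^7/2 −u'' v dx = −[u'(x) v(x)]_0^7/2 + ∫_0^7/2 u'(x) v'(x) dx.
Thus ∫_0^7/2 u'(x) v'(x) dx = ∫_0^7/2 f(x) v(x) dx + [u'(x) v(x)]_0^7/2.
Choose V so that boundary terms are either known or forced to vanish.
u has homogeneous Neumann: u'(0) = u'(7/2) = 0. So [u' v]_0^7/2 = 0·v(7/2) − 0·v(0) = 0 for any v; take V = H^1(0, 7/2).
Weak formulation: find u (satisfying any essential BC) such that ∫_0^7/2 u'(x) v'(x) dx = ∫_0^7/2 f v dx for all v ∈ V (homogeneous Neumann, so boundary terms vanish).
Substituting f(x) = cos(2*π*x/7), the right-hand side is ∫_0^7/2 (cos(2*π*x/7)) v dx.
Compatibility check (pure Neumann): taking v ≡ 1 ∈ V gives 0 = ∫_0^7/2 f dx + (0) − (0), i.e. ∫_0^7/2 f dx must equal u'(0) − u'(7/2) = 0. Indeed ∫_0^7/2 (cos(2*π*x/7)) dx = 0, so the data are compatible. The solution is then unique only up to an additive constant (fix it e.g. by requiring ∫_0^7/2 u dx = 0).


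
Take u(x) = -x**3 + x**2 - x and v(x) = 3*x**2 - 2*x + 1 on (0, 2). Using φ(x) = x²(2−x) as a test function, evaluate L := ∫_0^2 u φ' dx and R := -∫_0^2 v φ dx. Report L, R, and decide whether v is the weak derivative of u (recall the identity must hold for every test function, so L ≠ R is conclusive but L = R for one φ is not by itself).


LHS = 68/15, RHS = -68/15. No, v is not the weak derivative of u.

u(x) = -x**3 + x**2 - x, classical derivative u'(x) = -3*x**2 + 2*x - 1.
φ(x) = x²(2−x), so φ'(x) = x*(4 - 3*x).
Note φ(0) = φ(2) = 0, so the boundary term u·φ vanishes.
LHS = ∫_0^2 u(x) φ'(x) dx = ∫_0^2 (3*x^5 - 7*x^4 + 7*x^3 - 4*x^2) dx. Term by term:
  ∫_0^2 3*x^5 dx = 32;  ∫_0^2 -7*x^4 dx = -224/5;  ∫_0^2 7*x^3 dx = 28;
  ∫_0^2 -4*x^2 dx = -32/3.
Sum: 32 − 224/5 + 28 − 32/3 = 68/15.
So LHS = 68/15.
∫_0^2 v(x) φ(x) dx = ∫_0^2 (-3*x^5 + 8*x^4 - 5*x^3 + 2*x^2) dx. Term by term:
  ∫_0^2 -3*x^5 dx = -32;  ∫_0^2 8*x^4 dx = 256/5;  ∫_0^2 -5*x^3 dx = -20;
  ∫_0^2 2*x^2 dx = 16/3.
Sum: -32 + 256/5 − 20 + 16/3 = 68/15.
So RHS = -∫_0^2 v(x) φ(x) dx = -68/15.
LHS − RHS = 136/15 ≠ 0, so the identity fails.
(For a valid weak derivative the identity must hold for EVERY test function, in particular this one. The failure shows v is NOT the weak derivative of u.)
Correct weak derivative would be u'(x) = -3*x**2 + 2*x - 1.


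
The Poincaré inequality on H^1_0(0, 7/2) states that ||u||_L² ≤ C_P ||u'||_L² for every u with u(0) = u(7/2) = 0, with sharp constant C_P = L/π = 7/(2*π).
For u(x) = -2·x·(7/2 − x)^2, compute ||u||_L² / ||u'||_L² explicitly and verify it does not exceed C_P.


||u||_L² / ||u'||_L² = sqrt(14)/4 < C_P = 7/(2*π).

u(x) = -2·x·(7/2 − x)^2, so u'(x) = (7 - 6*x)*(x - 7/2).
u(x) = -2·x·(7/2 − x)^2 vanishes at x = 0 and x = 7/2, so u ∈ H^1_0(0, 7/2). Differentiate via the product rule and integrate the resulting polynomials term by term.
  ∫_0^7/2 u² dx = ∫_0^7/2 (4*x^6 - 56*x^5 + 294*x^4 - 686*x^3 + 2401*x^2/4) dx. Term by term:
    ∫_0^7/2 4*x^6 dx = 117649/32;  ∫_0^7/2 -56*x^5 dx = -823543/48;  ∫_0^7/2 294*x^4 dx = 2470629/80;
    ∫_0^7/2 -686*x^3 dx = -823543/32;  ∫_0^7/2 2401*x^2/4 dx = 823543/96.
  Sum: 117649/32 − 823543/48 + 2470629/80 − 823543/32 + 823543/96 = 117649/480.
  ∫_0^7/2 (u')² dx = ∫_0^7/2 (36*x^4 - 336*x^3 + 1078*x^2 - 1372*x + 2401/4) dx. Term by term:
    ∫_0^7/2 36*x^4 dx = 151263/40;  ∫_0^7/2 -336*x^3 dx = -50421/4;  ∫_0^7/2 1078*x^2 dx = 184877/12;
    ∫_0^7/2 -1372*x dx = -16807/2;  ∫_0^7/2 2401/4 dx = 16807/8.
  Sum: 151263/40 − 50421/4 + 184877/12 − 16807/2 + 16807/8 = 16807/60.
∫_0^7/2 u² dx = 117649/480, so ||u||_L² = 343*sqrt(30)/120.
∫_0^7/2 (u')² dx = 16807/60, so ||u'||_L² = 49*sqrt(105)/30.
Ratio ||u||_L² / ||u'||_L² = sqrt(14)/4.
Sharp Poincaré constant on H^1_0(0, 7/2) is C_P = L/π = 7/(2*π), achieved by sin(2*π/7·x).
A polynomial bump cannot attain the sharp Poincaré constant (only the first sine eigenfunction does), so the ratio is strictly less than C_P, consistent with ||u||_L² ≤ C_P ||u'||_L².


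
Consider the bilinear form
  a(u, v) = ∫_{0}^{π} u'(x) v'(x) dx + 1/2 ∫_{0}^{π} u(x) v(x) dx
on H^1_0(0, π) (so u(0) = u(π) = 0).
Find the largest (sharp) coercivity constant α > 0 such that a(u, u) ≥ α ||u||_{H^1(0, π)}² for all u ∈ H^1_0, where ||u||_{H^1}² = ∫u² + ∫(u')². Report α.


α = 3/4

Coercivity of a(·,·) on H^1_0(0, π) means a(u, u) ≥ α ||u||_{H^1}² for every u ∈ H^1_0.
The interval has length L = π, and Poincaré/coercivity depend only on L. Here a(u, u) = ∫(u')² + (1/2)·∫u².
Here 0 < c = 1/2 < 1. The condition a(u,u) ≥ α||u||_{H^1}² reads (1−α)∫(u')² ≥ (α−c)∫u². Any admissible α is ≤ 1 (rapidly oscillating u have ∫u²/∫(u')² → 0), and α = 1 would force 0 ≥ (1−c)∫u², impossible since c < 1; so 1−α > 0. By the sharp Poincaré inequality on H^1_0 of an interval of length L, ∫(u')² ≥ (π/L)²∫u² with equality for the first sine mode sin(π(x−x₀)/L) (x₀ the left endpoint), so the inequality holds for all u iff (1−α)(π/L)² ≥ α − c, i.e. α ≤ ((π/L)² + c)/((π/L)² + 1) = (1 + c(L/π)²)/(1 + (L/π)²). With (π/L)² = 1 and c = 1/2, the largest admissible constant is α = ((π/L)² + c)/((π/L)² + 1).
Simplifying, α = 3/4.


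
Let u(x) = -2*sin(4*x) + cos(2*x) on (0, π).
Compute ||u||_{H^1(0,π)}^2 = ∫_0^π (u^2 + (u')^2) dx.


||u||_{H^1(0,π)}^2 = 73*π/2

u'(x) = -2*sin(2*x) - 8*cos(4*x).
Expand u² and (u')² and integrate term by term on (0, π), using: for integers n ≥ 1, ∫_0^π sin²(nx) dx = ∫_0^π cos²(nx) dx = π/2; for n ≠ n', ∫_0^π sin(nx)sin(n'x) dx = ∫_0^π cos(nx)cos(n'x) dx = 0; and by product-to-sum, ∫_0^π sin(nx)cos(n'x) dx = ½∫_0^π [sin((n+n')x) + sin((n−n')x)] dx, which is 0 when n+n' is even and 2n/(n²−n'²) when n+n' is odd (it need not vanish on (0, π)).
  u² squared terms: (-2)²·∫sin(4x)² dx = 4·π/2 = 2*π;  (1)²·∫cos(2x)² dx = 1·π/2 = π/2.
  u² cross terms: 2·(-2)·(1)·∫sin(4x)·cos(2x) dx = -4·(0) = 0.
  So ∫_0^π u² dx = 2*π + π/2 + 0 = 5*π/2.
  (u')² squared terms: (-8)²·∫cos(4x)² dx = 64·π/2 = 32*π;  (-2)²·∫sin(2x)² dx = 4·π/2 = 2*π.
  (u')² cross terms: 2·(-8)·(-2)·∫cos(4x)·sin(2x) dx = 32·(0) = 0.
  So ∫_0^π (u')² dx = 32*π + 2*π + 0 = 34*π.
||u||_{H^1}^2 = (5*π/2) + (34*π) = 73*π/2.


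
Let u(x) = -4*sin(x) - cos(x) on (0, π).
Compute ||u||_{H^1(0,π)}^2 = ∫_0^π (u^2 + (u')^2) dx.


||u||_{H^1(0,π)}^2 = 17*π

u'(x) = sin(x) - 4*cos(x).
Expand u² and (u')² and integrate term by term on (0, π), using: for integers n ≥ 1, ∫_0^π sin²(nx) dx = ∫_0^π cos²(nx) dx = π/2; for n ≠ n', ∫_0^π sin(nx)sin(n'x) dx = ∫_0^π cos(nx)cos(n'x) dx = 0; and by product-to-sum, ∫_0^π sin(nx)cos(n'x) dx = ½∫_0^π [sin((n+n')x) + sin((n−n')x)] dx, which is 0 when n+n' is even and 2n/(n²−n'²) when n+n' is odd (it need not vanish on (0, π)).
  u² squared terms: (-1)²·∫cos(x)² dx = 1·π/2 = π/2;  (-4)²·∫sin(x)² dx = 16·π/2 = 8*π.
  u² cross terms: 2·(-1)·(-4)·∫cos(x)·sin(x) dx = 8·(0) = 0.
  So ∫_0^π u² dx = π/2 + 8*π + 0 = 17*π/2.
  (u')² squared terms: (-4)²·∫cos(x)² dx = 16·π/2 = 8*π;  (1)²·∫sin(x)² dx = 1·π/2 = π/2.
  (u')² cross terms: 2·(-4)·(1)·∫cos(x)·sin(x) dx = -8·(0) = 0.
  So ∫_0^π (u')² dx = 8*π + π/2 + 0 = 17*π/2.
||u||_{H^1}^2 = (17*π/2) + (17*π/2) = 17*π.


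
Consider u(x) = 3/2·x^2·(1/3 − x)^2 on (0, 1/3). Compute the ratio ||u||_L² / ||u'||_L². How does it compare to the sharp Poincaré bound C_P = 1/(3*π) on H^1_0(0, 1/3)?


||u||_L² / ||u'||_L² = sqrt(3)/18 < C_P = 1/(3*π).

u(x) = 3/2·x^2·(1/3 − x)^2, so u'(x) = x*(3*x - 1)*(6*x - 1)/3.
u(x) = 3/2·x^2·(1/3 − x)^2 vanishes at x = 0 and x = 1/3, so u ∈ H^1_0(0, 1/3). Differentiate via the product rule and integrate the resulting polynomials term by term.
  ∫_0^1/3 u² dx = ∫_0^1/3 (9*x^8/4 - 3*x^7 + 3*x^6/2 - x^5/3 + x^4/36) dx. Term by term:
    ∫_0^1/3 9*x^8/4 dx = 1/78732;  ∫_0^1/3 -3*x^7 dx = -1/17496;  ∫_0^1/3 3*x^6/2 dx = 1/10206;
    ∫_0^1/3 -x^5/3 dx = -1/13122;  ∫_0^1/3 x^4/36 dx = 1/43740.
  Sum: 1/78732 − 1/17496 + 1/10206 − 1/13122 + 1/43740 = 1/5511240.
  ∫_0^1/3 (u')² dx = ∫_0^1/3 (36*x^6 - 36*x^5 + 13*x^4 - 2*x^3 + x^2/9) dx. Term by term:
    ∫_0^1/3 36*x^6 dx = 4/1701;  ∫_0^1/3 -36*x^5 dx = -2/243;  ∫_0^1/3 13*x^4 dx = 13/1215;
    ∫_0^1/3 -2*x^3 dx = -1/162;  ∫_0^1/3 x^2/9 dx = 1/729.
  Sum: 4/1701 − 2/243 + 13/1215 − 1/162 + 1/729 = 1/51030.
∫_0^1/3 u² dx = 1/5511240, so ||u||_L² = sqrt(210)/34020.
∫_0^1/3 (u')² dx = 1/51030, so ||u'||_L² = sqrt(70)/1890.
Ratio ||u||_L² / ||u'||_L² = sqrt(3)/18.
Sharp Poincaré constant on H^1_0(0, 1/3) is C_P = L/π = 1/(3*π), achieved by sin(3*π·x).
A polynomial bump cannot attain the sharp Poincaré constant (only the first sine eigenfunction does), so the ratio is strictly less than C_P, consistent with ||u||_L² ≤ C_P ||u'||_L².


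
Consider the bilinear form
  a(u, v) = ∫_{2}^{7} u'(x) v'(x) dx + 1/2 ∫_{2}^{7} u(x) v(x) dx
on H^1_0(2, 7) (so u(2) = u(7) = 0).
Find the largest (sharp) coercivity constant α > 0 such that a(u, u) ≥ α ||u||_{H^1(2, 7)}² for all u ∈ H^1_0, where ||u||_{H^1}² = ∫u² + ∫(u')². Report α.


α = (π^2 + 25/2)/(π^2 + 25)

Coercivity of a(·,·) on H^1_0(2, 7) means a(u, u) ≥ α ||u||_{H^1}² for every u ∈ H^1_0.
The interval has length L = 5, and Poincaré/coercivity depend only on L. Here a(u, u) = ∫(u')² + (1/2)·∫u².
Here 0 < c = 1/2 < 1. The condition a(u,u) ≥ α||u||_{H^1}² reads (1−α)∫(u')² ≥ (α−c)∫u². Any admissible α is ≤ 1 (rapidly oscillating u have ∫u²/∫(u')² → 0), and α = 1 would force 0 ≥ (1−c)∫u², impossible since c < 1; so 1−α > 0. By the sharp Poincaré inequality on H^1_0 of an interval of length L, ∫(u')² ≥ (π/L)²∫u² with equality for the first sine mode sin(π(x−x₀)/L) (x₀ the left endpoint), so the inequality holds for all u iff (1−α)(π/L)² ≥ α − c, i.e. α ≤ ((π/L)² + c)/((π/L)² + 1) = (1 + c(L/π)²)/(1 + (L/π)²). With (π/L)² = π^2/25 and c = 1/2, the largest admissible constant is α = ((π/L)² + c)/((π/L)² + 1).
Simplifying, α = (π^2 + 25/2)/(π^2 + 25).


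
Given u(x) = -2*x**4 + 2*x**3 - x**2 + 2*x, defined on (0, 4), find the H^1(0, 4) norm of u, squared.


||u||_{H^1}^2 = 49873904/315

The H^1 norm (squared) on an interval (0, L) is
  ||u||_{H^1}^2 = ∫_0^L u(x)^2 dx + ∫_0^L u'(x)^2 dx.
Compute u'(x) = -8*x**3 + 6*x**2 - 2*x + 2.
Then u(x)^2 = 4*x**8 - 8*x**7 + 8*x**6 - 12*x**5 + 9*x**4 - 4*x**3 + 4*x**2 and u'(x)^2 = 64*x**6 - 96*x**5 + 68*x**4 - 56*x**3 + 28*x**2 - 8*x + 4.
Integrate each monomial from 0 to 4 using ∫_0^4 c·x^n dx = c·4^(n+1)/(n+1):
  ∫_0^4 u(x)^2 dx = ∫_0^4 (4*x^8 - 8*x^7 + 8*x^6 - 12*x^5 + 9*x^4 - 4*x^3 + 4*x^2) dx. Term by term:
    ∫_0^4 4*x^8 dx = 1048576/9;  ∫_0^4 -8*x^7 dx = -65536;  ∫_0^4 8*x^6 dx = 131072/7;
    ∫_0^4 -12*x^5 dx = -8192;  ∫_0^4 9*x^4 dx = 9216/5;  ∫_0^4 -4*x^3 dx = -256;
    ∫_0^4 4*x^2 dx = 256/3.
  Sum: 1048576/9 − 65536 + 131072/7 − 8192 + 9216/5 − 256 + 256/3 = 19900928/315.
  ∫_0^4 u'(x)^2 dx = ∫_0^4 (64*x^6 - 96*x^5 + 68*x^4 - 56*x^3 + 28*x^2 - 8*x + 4) dx. Term by term:
    ∫_0^4 64*x^6 dx = 1048576/7;  ∫_0^4 -96*x^5 dx = -65536;  ∫_0^4 68*x^4 dx = 69632/5;
    ∫_0^4 -56*x^3 dx = -3584;  ∫_0^4 28*x^2 dx = 1792/3;  ∫_0^4 -8*x dx = -64;
    ∫_0^4 4 dx = 16.
  Sum: 1048576/7 − 65536 + 69632/5 − 3584 + 1792/3 − 64 + 16 = 9990992/105.
Adding: ||u||_{H^1}^2 = 19900928/315 + 9990992/105 = 49873904/315.


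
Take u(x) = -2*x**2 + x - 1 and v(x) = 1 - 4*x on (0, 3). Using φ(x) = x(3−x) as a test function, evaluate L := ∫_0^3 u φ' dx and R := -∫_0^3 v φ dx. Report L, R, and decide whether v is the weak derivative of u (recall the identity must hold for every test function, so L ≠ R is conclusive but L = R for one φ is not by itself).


LHS = 45/2, RHS = 45/2. Yes, v = u' weakly.

u(x) = -2*x**2 + x - 1, classical derivative u'(x) = 1 - 4*x.
φ(x) = x(3−x), so φ'(x) = 3 - 2*x.
Note φ(0) = φ(3) = 0, so the boundary term u·φ vanishes.
LHS = ∫_0^3 u(x) φ'(x) dx = ∫_0^3 (4*x^3 - 8*x^2 + 5*x - 3) dx. Term by term:
  ∫_0^3 4*x^3 dx = 81;  ∫_0^3 -8*x^2 dx = -72;  ∫_0^3 5*x dx = 45/2;
  ∫_0^3 -3 dx = -9.
Sum: 81 − 72 + 45/2 − 9 = 45/2.
So LHS = 45/2.
∫_0^3 v(x) φ(x) dx = ∫_0^3 (4*x^3 - 13*x^2 + 3*x) dx. Term by term:
  ∫_0^3 4*x^3 dx = 81;  ∫_0^3 -13*x^2 dx = -117;  ∫_0^3 3*x dx = 27/2.
Sum: 81 − 117 + 27/2 = -45/2.
So RHS = -∫_0^3 v(x) φ(x) dx = 45/2.
LHS = RHS, so the identity holds for this test φ.
Moreover u is smooth here and v(x) = u'(x) = 1 - 4*x pointwise, so the identity holds for every test function. Hence v is the weak derivative of u.


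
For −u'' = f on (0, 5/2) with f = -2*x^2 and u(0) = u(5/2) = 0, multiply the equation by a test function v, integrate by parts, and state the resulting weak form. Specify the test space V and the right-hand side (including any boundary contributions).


V = H^1_0(0, 5/2) (so v(0) = v(5/2) = 0); weak form: ∫_0^5/2 u'v' dx = ∫_0^5/2 (-2*x^2) v dx for all v ∈ V.

Multiply both sides by a test function v and integrate from 0 to 5/2:
  ∫_0^5/2 −u''(x) v(x) dx = ∫_0^5/2 f(x) v(x) dx.
Integrate the LHS by parts once:
  ∫_0^5/2 −u'' v dx = −[u'(x) v(x)]_0^5/2 + ∫_0^5/2 u'(x) v'(x) dx.
Thus ∫_0^5/2 u'(x) v'(x) dx = ∫_0^5/2 f(x) v(x) dx + [u'(x) v(x)]_0^5/2.
Choose V so that boundary terms are either known or forced to vanish.
u is Dirichlet: u(0) = u(5/2) = 0. Let V = H^1_0(0, 5/2); then v(0) = v(5/2) = 0, and [u' v]_0^5/2 = 0.
Weak formulation: find u (satisfying any essential BC) such that ∫_0^5/2 u'(x) v'(x) dx = ∫_0^5/2 f v dx for all v ∈ V.
Substituting f(x) = -2*x^2, the right-hand side is ∫_0^5/2 (-2*x^2) v dx.


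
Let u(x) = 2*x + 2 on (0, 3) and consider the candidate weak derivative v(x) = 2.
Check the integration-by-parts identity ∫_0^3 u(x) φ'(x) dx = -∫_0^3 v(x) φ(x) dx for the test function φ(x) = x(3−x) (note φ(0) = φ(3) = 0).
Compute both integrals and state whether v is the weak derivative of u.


LHS = -9, RHS = -9. Yes, v = u' weakly.

u(x) = 2*x + 2, classical derivative u'(x) = 2.
φ(x) = x(3−x), so φ'(x) = 3 - 2*x.
Note φ(0) = φ(3) = 0, so the boundary term u·φ vanishes.
LHS = ∫_0^3 u(x) φ'(x) dx = ∫_0^3 (-4*x^2 + 2*x + 6) dx. Term by term:
  ∫_0^3 -4*x^2 dx = -36;  ∫_0^3 2*x dx = 9;  ∫_0^3 6 dx = 18.
Sum: -36 + 9 + 18 = -9.
So LHS = -9.
∫_0^3 v(x) φ(x) dx = ∫_0^3 (-2*x^2 + 6*x) dx. Term by term:
  ∫_0^3 -2*x^2 dx = -18;  ∫_0^3 6*x dx = 27.
Sum: -18 + 27 = 9.
So RHS = -∫_0^3 v(x) φ(x) dx = -9.
LHS = RHS, so the identity holds for this test φ.
Moreover u is smooth here and v(x) = u'(x) = 2 pointwise, so the identity holds for every test function. Hence v is the weak derivative of u.


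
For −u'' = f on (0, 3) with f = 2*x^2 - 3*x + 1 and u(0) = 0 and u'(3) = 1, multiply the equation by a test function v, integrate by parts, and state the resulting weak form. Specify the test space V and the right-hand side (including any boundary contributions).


V = {v ∈ H^1(0, 3) : v(0) = 0} (test functions vanish at x = 0 where u is specified); weak form: ∫_0^3 u'v' dx = ∫_0^3 (2*x^2 - 3*x + 1) v dx + v(3) for all v ∈ V.

Multiply both sides by a test function v and integrate from 0 to 3:
  ∫_0^3 −u''(x) v(x) dx = ∫_0^3 f(x) v(x) dx.
Integrate the LHS by parts once:
  ∫_0^3 −u'' v dx = −[u'(x) v(x)]_0^3 + ∫_0^3 u'(x) v'(x) dx.
Thus ∫_0^3 u'(x) v'(x) dx = ∫_0^3 f(x) v(x) dx + [u'(x) v(x)]_0^3.
Choose V so that boundary terms are either known or forced to vanish.
Mixed BC: u(0) = 0 (Dirichlet) and u'(3) = 1 (Neumann). Define V = {v ∈ H^1(0, 3) : v(0) = 0}. Then [u' v]_0^3 = u'(3)·v(3) − u'(0)·0 = v(3).
Weak formulation: find u (satisfying any essential BC) such that ∫_0^3 u'(x) v'(x) dx = ∫_0^3 f v dx + v(3) for all v ∈ V (Dirichlet at 0 absorbed into V; Neumann datum at x = 3 contributes the boundary term).
Substituting f(x) = 2*x^2 - 3*x + 1, the right-hand side is ∫_0^3 (2*x^2 - 3*x + 1) v dx + v(3).


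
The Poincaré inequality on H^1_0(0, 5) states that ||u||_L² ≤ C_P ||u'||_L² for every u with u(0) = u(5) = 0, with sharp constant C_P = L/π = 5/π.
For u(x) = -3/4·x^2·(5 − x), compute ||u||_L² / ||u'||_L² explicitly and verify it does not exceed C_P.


||u||_L² / ||u'||_L² = 5*sqrt(14)/14 < C_P = 5/π.

u(x) = -3/4·x^2·(5 − x), so u'(x) = 3*x*(3*x - 10)/4.
u(x) = -3/4·x^2·(5 − x) vanishes at x = 0 and x = 5, so u ∈ H^1_0(0, 5). Differentiate via the product rule and integrate the resulting polynomials term by term.
  ∫_0^5 u² dx = ∫_0^5 (9*x^6/16 - 45*x^5/8 + 225*x^4/16) dx. Term by term:
    ∫_0^5 9*x^6/16 dx = 703125/112;  ∫_0^5 -45*x^5/8 dx = -234375/16;  ∫_0^5 225*x^4/16 dx = 140625/16.
  Sum: 703125/112 − 234375/16 + 140625/16 = 46875/112.
  ∫_0^5 (u')² dx = ∫_0^5 (81*x^4/16 - 135*x^3/4 + 225*x^2/4) dx. Term by term:
    ∫_0^5 81*x^4/16 dx = 50625/16;  ∫_0^5 -135*x^3/4 dx = -84375/16;  ∫_0^5 225*x^2/4 dx = 9375/4.
  Sum: 50625/16 − 84375/16 + 9375/4 = 1875/8.
∫_0^5 u² dx = 46875/112, so ||u||_L² = 125*sqrt(21)/28.
∫_0^5 (u')² dx = 1875/8, so ||u'||_L² = 25*sqrt(6)/4.
Ratio ||u||_L² / ||u'||_L² = 5*sqrt(14)/14.
Sharp Poincaré constant on H^1_0(0, 5) is C_P = L/π = 5/π, achieved by sin(π/5·x).
A polynomial bump cannot attain the sharp Poincaré constant (only the first sine eigenfunction does), so the ratio is strictly less than C_P, consistent with ||u||_L² ≤ C_P ||u'||_L².


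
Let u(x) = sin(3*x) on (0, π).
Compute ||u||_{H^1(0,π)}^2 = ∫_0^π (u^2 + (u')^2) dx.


||u||_{H^1(0,π)}^2 = 5*π

u'(x) = 3*cos(3*x).
Expand u² and (u')² and integrate term by term on (0, π), using: for integers n ≥ 1, ∫_0^π sin²(nx) dx = ∫_0^π cos²(nx) dx = π/2; for n ≠ n', ∫_0^π sin(nx)sin(n'x) dx = ∫_0^π cos(nx)cos(n'x) dx = 0; and by product-to-sum, ∫_0^π sin(nx)cos(n'x) dx = ½∫_0^π [sin((n+n')x) + sin((n−n')x)] dx, which is 0 when n+n' is even and 2n/(n²−n'²) when n+n' is odd (it need not vanish on (0, π)).
  u² squared terms: (1)²·∫sin(3x)² dx = 1·π/2 = π/2.
  So ∫_0^π u² dx = π/2.
  (u')² squared terms: (3)²·∫cos(3x)² dx = 9·π/2 = 9*π/2.
  So ∫_0^π (u')² dx = 9*π/2.
||u||_{H^1}^2 = (π/2) + (9*π/2) = 5*π.


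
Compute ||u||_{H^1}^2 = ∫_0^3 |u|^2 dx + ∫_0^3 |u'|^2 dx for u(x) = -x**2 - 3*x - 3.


||u||_{H^1}^2 = 5301/10

The H^1 norm (squared) on an interval (0, L) is
  ||u||_{H^1}^2 = ∫_0^L u(x)^2 dx + ∫_0^L u'(x)^2 dx.
Compute u'(x) = -2*x - 3.
Then u(x)^2 = x**4 + 6*x**3 + 15*x**2 + 18*x + 9 and u'(x)^2 = 4*x**2 + 12*x + 9.
Integrate each monomial from 0 to 3 using ∫_0^3 c·x^n dx = c·3^(n+1)/(n+1):
  ∫_0^3 u(x)^2 dx = ∫_0^3 (x^4 + 6*x^3 + 15*x^2 + 18*x + 9) dx. Term by term:
    ∫_0^3 x^4 dx = 243/5;  ∫_0^3 6*x^3 dx = 243/2;  ∫_0^3 15*x^2 dx = 135;
    ∫_0^3 18*x dx = 81;  ∫_0^3 9 dx = 27.
  Sum: 243/5 + 243/2 + 135 + 81 + 27 = 4131/10.
  ∫_0^3 u'(x)^2 dx = ∫_0^3 (4*x^2 + 12*x + 9) dx. Term by term:
    ∫_0^3 4*x^2 dx = 36;  ∫_0^3 12*x dx = 54;  ∫_0^3 9 dx = 27.
  Sum: 36 + 54 + 27 = 117.
Adding: ||u||_{H^1}^2 = 4131/10 + 117 = 5301/10.


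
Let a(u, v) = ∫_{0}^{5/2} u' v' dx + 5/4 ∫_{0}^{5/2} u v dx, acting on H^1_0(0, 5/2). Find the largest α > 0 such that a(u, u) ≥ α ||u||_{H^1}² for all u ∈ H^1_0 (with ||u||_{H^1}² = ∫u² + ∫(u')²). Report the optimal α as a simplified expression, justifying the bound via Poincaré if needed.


α = 1

Coercivity of a(·,·) on H^1_0(0, 5/2) means a(u, u) ≥ α ||u||_{H^1}² for every u ∈ H^1_0.
The interval has length L = 5/2, and Poincaré/coercivity depend only on L. Here a(u, u) = ∫(u')² + (5/4)·∫u².
Here c = 5/4 ≥ 1, so a(u,u) = ∫(u')² + c∫u² ≥ ∫(u')² + ∫u² = ||u||_{H^1}², i.e. α = 1 works. No larger α is possible: a(u,u) ≥ α||u||_{H^1}² means (1−α)∫(u')² ≥ (α−c)∫u², and for the modes u_n = sin(nπ(x−x₀)/L) (x₀ the left endpoint) one has ∫u_n²/∫(u_n')² = (L/(nπ))² → 0, so a(u_n,u_n)/||u_n||_{H^1}² → 1. Hence the optimal constant is α = 1.
Therefore α = 1.


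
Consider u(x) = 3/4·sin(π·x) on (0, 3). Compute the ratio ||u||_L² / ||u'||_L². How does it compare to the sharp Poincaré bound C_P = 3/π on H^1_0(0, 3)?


||u||_L² / ||u'||_L² = 1/π < C_P = 3/π.

u(x) = 3/4·sin(π·x), so u'(x) = 3*π*cos(π*x)/4.
Writing u(x) = A·sin(kπx/L) with A = 3/4 and k = 3, use ∫_0^L sin²(kπx/L) dx = L/2 and ∫_0^L cos²(kπx/L) dx = L/2.
u² = 9/16·sin²(π·x) and (u')² = 9*π^2/16·cos²(π·x), and each of sin², cos² integrates to L/2 = 3/2 over (0, 3).
∫_0^3 u² dx = 27/32, so ||u||_L² = 3*sqrt(6)/8.
∫_0^3 (u')² dx = 27*π^2/32, so ||u'||_L² = 3*sqrt(6)*π/8.
Ratio ||u||_L² / ||u'||_L² = 1/π.
Sharp Poincaré constant on H^1_0(0, 3) is C_P = L/π = 3/π, achieved by sin(π/3·x).
This is the k = 3 harmonic; the ratio L/(kπ) is strictly less than C_P = L/π, consistent with the sharp inequality ||u||_L² ≤ C_P ||u'||_L².


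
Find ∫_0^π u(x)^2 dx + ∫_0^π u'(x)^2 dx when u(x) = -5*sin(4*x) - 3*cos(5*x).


||u||_{H^1(0,π)}^2 = -2080/3 + 659*π/2

u'(x) = 15*sin(5*x) - 20*cos(4*x).
Expand u² and (u')² and integrate term by term on (0, π), using: for integers n ≥ 1, ∫_0^π sin²(nx) dx = ∫_0^π cos²(nx) dx = π/2; for n ≠ n', ∫_0^π sin(nx)sin(n'x) dx = ∫_0^π cos(nx)cos(n'x) dx = 0; and by product-to-sum, ∫_0^π sin(nx)cos(n'x) dx = ½∫_0^π [sin((n+n')x) + sin((n−n')x)] dx, which is 0 when n+n' is even and 2n/(n²−n'²) when n+n' is odd (it need not vanish on (0, π)).
  u² squared terms: (-5)²·∫sin(4x)² dx = 25·π/2 = 25*π/2;  (-3)²·∫cos(5x)² dx = 9·π/2 = 9*π/2.
  u² cross terms: 2·(-5)·(-3)·∫sin(4x)·cos(5x) dx = 30·(-8/9) = -80/3.
  So ∫_0^π u² dx = 25*π/2 + 9*π/2 − 80/3 = -80/3 + 17*π.
  (u')² squared terms: (-20)²·∫cos(4x)² dx = 400·π/2 = 200*π;  (15)²·∫sin(5x)² dx = 225·π/2 = 225*π/2.
  (u')² cross terms: 2·(-20)·(15)·∫cos(4x)·sin(5x) dx = -600·(10/9) = -2000/3.
  So ∫_0^π (u')² dx = 200*π + 225*π/2 − 2000/3 = -2000/3 + 625*π/2.
||u||_{H^1}^2 = (-80/3 + 17*π) + (-2000/3 + 625*π/2) = -2080/3 + 659*π/2.


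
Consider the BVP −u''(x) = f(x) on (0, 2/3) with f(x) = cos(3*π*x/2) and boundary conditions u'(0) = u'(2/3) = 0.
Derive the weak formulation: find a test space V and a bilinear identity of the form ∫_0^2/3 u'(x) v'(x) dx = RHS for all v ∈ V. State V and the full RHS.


V = H^1(0, 2/3) (no boundary constraint on v; u is determined up to an additive constant); weak form: ∫_0^2/3 u'v' dx = ∫_0^2/3 (cos(3*π*x/2)) v dx for all v ∈ V.

Multiply both sides by a test function v and integrate from 0 to 2/3:
  ∫_0^2/3 −u''(x) v(x) dx = ∫_0^2/3 f(x) v(x) dx.
Integrate the LHS by parts once:
  ∫_0^2/3 −u'' v dx = −[u'(x) v(x)]_0^2/3 + ∫_0^2/3 u'(x) v'(x) dx.
Thus ∫_0^2/3 u'(x) v'(x) dx = ∫_0^2/3 f(x) v(x) dx + [u'(x) v(x)]_0^2/3.
Choose V so that boundary terms are either known or forced to vanish.
u has homogeneous Neumann: u'(0) = u'(2/3) = 0. So [u' v]_0^2/3 = 0·v(2/3) − 0·v(0) = 0 for any v; take V = H^1(0, 2/3).
Weak formulation: find u (satisfying any essential BC) such that ∫_0^2/3 u'(x) v'(x) dx = ∫_0^2/3 f v dx for all v ∈ V (homogeneous Neumann, so boundary terms vanish).
Substituting f(x) = cos(3*π*x/2), the right-hand side is ∫_0^2/3 (cos(3*π*x/2)) v dx.
Compatibility check (pure Neumann): taking v ≡ 1 ∈ V gives 0 = ∫_0^2/3 f dx + (0) − (0), i.e. ∫_0^2/3 f dx must equal u'(0) − u'(2/3) = 0. Indeed ∫_0^2/3 (cos(3*π*x/2)) dx = 0, so the data are compatible. The solution is then unique only up to an additive constant (fix it e.g. by requiring ∫_0^2/3 u dx = 0).


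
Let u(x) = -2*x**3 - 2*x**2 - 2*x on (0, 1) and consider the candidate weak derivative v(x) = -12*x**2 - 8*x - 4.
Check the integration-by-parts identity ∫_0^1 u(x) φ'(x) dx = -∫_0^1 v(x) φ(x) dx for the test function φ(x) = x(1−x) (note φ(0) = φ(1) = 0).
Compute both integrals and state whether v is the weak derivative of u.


LHS = 29/30, RHS = 29/15. No, v is not the weak derivative of u.

u(x) = -2*x**3 - 2*x**2 - 2*x, classical derivative u'(x) = -6*x**2 - 4*x - 2.
φ(x) = x(1−x), so φ'(x) = 1 - 2*x.
Note φ(0) = φ(1) = 0, so the boundary term u·φ vanishes.
LHS = ∫_0^1 u(x) φ'(x) dx = ∫_0^1 (4*x^4 + 2*x^3 + 2*x^2 - 2*x) dx. Term by term:
  ∫_0^1 4*x^4 dx = 4/5;  ∫_0^1 2*x^3 dx = 1/2;  ∫_0^1 2*x^2 dx = 2/3;
  ∫_0^1 -2*x dx = -1.
Sum: 4/5 + 1/2 + 2/3 − 1 = 29/30.
So LHS = 29/30.
∫_0^1 v(x) φ(x) dx = ∫_0^1 (12*x^4 - 4*x^3 - 4*x^2 - 4*x) dx. Term by term:
  ∫_0^1 12*x^4 dx = 12/5;  ∫_0^1 -4*x^3 dx = -1;  ∫_0^1 -4*x^2 dx = -4/3;
  ∫_0^1 -4*x dx = -2.
Sum: 12/5 − 1 − 4/3 − 2 = -29/15.
So RHS = -∫_0^1 v(x) φ(x) dx = 29/15.
LHS − RHS = -29/30 ≠ 0, so the identity fails.
(For a valid weak derivative the identity must hold for EVERY test function, in particular this one. The failure shows v is NOT the weak derivative of u.)
Correct weak derivative would be u'(x) = -6*x**2 - 4*x - 2.


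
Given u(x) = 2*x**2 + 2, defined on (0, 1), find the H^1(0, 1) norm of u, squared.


||u||_{H^1}^2 = 64/5

The H^1 norm (squared) on an interval (0, L) is
  ||u||_{H^1}^2 = ∫_0^L u(x)^2 dx + ∫_0^L u'(x)^2 dx.
Compute u'(x) = 4*x.
Then u(x)^2 = 4*x**4 + 8*x**2 + 4 and u'(x)^2 = 16*x**2.
Integrate each monomial from 0 to 1 using ∫_0^1 c·x^n dx = c·1^(n+1)/(n+1):
  ∫_0^1 u(x)^2 dx = ∫_0^1 (4*x^4 + 8*x^2 + 4) dx. Term by term:
    ∫_0^1 4*x^4 dx = 4/5;  ∫_0^1 8*x^2 dx = 8/3;  ∫_0^1 4 dx = 4.
  Sum: 4/5 + 8/3 + 4 = 112/15.
  ∫_0^1 u'(x)^2 dx = ∫_0^1 (16*x^2) dx. Term by term:
    ∫_0^1 16*x^2 dx = 16/3.
Adding: ||u||_{H^1}^2 = 112/15 + 16/3 = 64/5.


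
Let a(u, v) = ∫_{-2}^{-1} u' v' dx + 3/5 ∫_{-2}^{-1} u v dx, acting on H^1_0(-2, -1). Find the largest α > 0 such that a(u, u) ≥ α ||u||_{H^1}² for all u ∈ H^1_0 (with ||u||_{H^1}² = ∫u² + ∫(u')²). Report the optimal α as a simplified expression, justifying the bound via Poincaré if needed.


α = (3/5 + π^2)/(1 + π^2)

Coercivity of a(·,·) on H^1_0(-2, -1) means a(u, u) ≥ α ||u||_{H^1}² for every u ∈ H^1_0.
The interval has length L = 1, and Poincaré/coercivity depend only on L. Here a(u, u) = ∫(u')² + (3/5)·∫u².
Here 0 < c = 3/5 < 1. The condition a(u,u) ≥ α||u||_{H^1}² reads (1−α)∫(u')² ≥ (α−c)∫u². Any admissible α is ≤ 1 (rapidly oscillating u have ∫u²/∫(u')² → 0), and α = 1 would force 0 ≥ (1−c)∫u², impossible since c < 1; so 1−α > 0. By the sharp Poincaré inequality on H^1_0 of an interval of length L, ∫(u')² ≥ (π/L)²∫u² with equality for the first sine mode sin(π(x−x₀)/L) (x₀ the left endpoint), so the inequality holds for all u iff (1−α)(π/L)² ≥ α − c, i.e. α ≤ ((π/L)² + c)/((π/L)² + 1) = (1 + c(L/π)²)/(1 + (L/π)²). With (π/L)² = π^2 and c = 3/5, the largest admissible constant is α = ((π/L)² + c)/((π/L)² + 1).
Simplifying, α = (3/5 + π^2)/(1 + π^2).


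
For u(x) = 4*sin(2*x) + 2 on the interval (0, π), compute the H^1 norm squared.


||u||_{H^1(0,π)}^2 = 44*π

u'(x) = 8*cos(2*x).
Expand u² and (u')² and integrate term by term on (0, π), using: for integers n ≥ 1, ∫_0^π sin²(nx) dx = ∫_0^π cos²(nx) dx = π/2; for n ≠ n', ∫_0^π sin(nx)sin(n'x) dx = ∫_0^π cos(nx)cos(n'x) dx = 0; and by product-to-sum, ∫_0^π sin(nx)cos(n'x) dx = ½∫_0^π [sin((n+n')x) + sin((n−n')x)] dx, which is 0 when n+n' is even and 2n/(n²−n'²) when n+n' is odd (it need not vanish on (0, π)). For the constant mode: ∫_0^π 1 dx = π, ∫_0^π cos(nx) dx = 0, ∫_0^π sin(nx) dx = (1−(−1)^n)/n.
  u² squared terms: (2)²·∫1 dx = 4·π = 4*π;  (4)²·∫sin(2x)² dx = 16·π/2 = 8*π.
  u² cross terms: 2·(2)·(4)·∫1·sin(2x) dx = 16·(0) = 0.
  So ∫_0^π u² dx = 4*π + 8*π + 0 = 12*π.
  (u')² squared terms: (8)²·∫cos(2x)² dx = 64·π/2 = 32*π.
  So ∫_0^π (u')² dx = 32*π.
||u||_{H^1}^2 = (12*π) + (32*π) = 44*π.


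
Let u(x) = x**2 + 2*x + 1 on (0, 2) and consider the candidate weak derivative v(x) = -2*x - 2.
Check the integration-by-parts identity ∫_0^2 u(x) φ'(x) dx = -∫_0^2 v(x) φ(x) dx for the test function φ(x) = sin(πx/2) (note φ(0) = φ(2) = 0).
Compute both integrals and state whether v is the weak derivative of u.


LHS = -16/π, RHS = 16/π. No, v is not the weak derivative of u.

u(x) = x**2 + 2*x + 1, classical derivative u'(x) = 2*x + 2.
φ(x) = sin(πx/2), so φ'(x) = π*cos(π*x/2)/2.
Note φ(0) = φ(2) = 0, so the boundary term u·φ vanishes.
LHS = ∫_0^2 u(x) φ'(x) dx = ∫_0^2 (π*x^2*cos(π*x/2)/2 + π*x*cos(π*x/2) + π*cos(π*x/2)/2) dx. Term by term:
  ∫_0^2 π*cos(π*x/2)/2 dx = 0;  ∫_0^2 π*x*cos(π*x/2) dx = -8/π;  ∫_0^2 π*x^2*cos(π*x/2)/2 dx = -8/π.
Sum: 0 − 8/π − 8/π = -16/π.
So LHS = -16/π.
∫_0^2 v(x) φ(x) dx = ∫_0^2 (-2*x*sin(π*x/2) - 2*sin(π*x/2)) dx. Term by term:
  ∫_0^2 -2*sin(π*x/2) dx = -8/π;  ∫_0^2 -2*x*sin(π*x/2) dx = -8/π.
Sum: -8/π − 8/π = -16/π.
So RHS = -∫_0^2 v(x) φ(x) dx = 16/π.
LHS − RHS = -32/π ≠ 0, so the identity fails.
(For a valid weak derivative the identity must hold for EVERY test function, in particular this one. The failure shows v is NOT the weak derivative of u.)
Correct weak derivative would be u'(x) = 2*x + 2.


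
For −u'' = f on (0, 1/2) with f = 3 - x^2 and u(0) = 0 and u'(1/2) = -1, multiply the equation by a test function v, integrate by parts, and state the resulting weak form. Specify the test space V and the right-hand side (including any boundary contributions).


V = {v ∈ H^1(0, 1/2) : v(0) = 0} (test functions vanish at x = 0 where u is specified); weak form: ∫_0^1/2 u'v' dx = ∫_0^1/2 (3 - x^2) v dx − v(1/2) for all v ∈ V.

Multiply both sides by a test function v and integrate from 0 to 1/2:
  ∫_0^1/2 −u''(x) v(x) dx = ∫_0^1/2 f(x) v(x) dx.
Integrate the LHS by parts once:
  ∫_0^1/2 −u'' v dx = −[u'(x) v(x)]_0^1/2 + ∫_0^1/2 u'(x) v'(x) dx.
Thus ∫_0^1/2 u'(x) v'(x) dx = ∫_0^1/2 f(x) v(x) dx + [u'(x) v(x)]_0^1/2.
Choose V so that boundary terms are either known or forced to vanish.
Mixed BC: u(0) = 0 (Dirichlet) and u'(1/2) = -1 (Neumann). Define V = {v ∈ H^1(0, 1/2) : v(0) = 0}. Then [u' v]_0^1/2 = u'(1/2)·v(1/2) − u'(0)·0 = − v(1/2).
Weak formulation: find u (satisfying any essential BC) such that ∫_0^1/2 u'(x) v'(x) dx = ∫_0^1/2 f v dx − v(1/2) for all v ∈ V (Dirichlet at 0 absorbed into V; Neumann datum at x = 1/2 contributes the boundary term).
Substituting f(x) = 3 - x^2, the right-hand side is ∫_0^1/2 (3 - x^2) v dx − v(1/2).
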